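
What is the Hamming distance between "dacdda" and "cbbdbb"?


Comparing "dacdda" and "cbbdbb" position by position:
  Position 0: 'd' vs 'c' => differ
  Position 1: 'a' vs 'b' => differ
  Position 2: 'c' vs 'b' => differ
  Position 3: 'd' vs 'd' => same
  Position 4: 'd' vs 'b' => differ
  Position 5: 'a' vs 'b' => differ
Total differences (Hamming distance): 5

5


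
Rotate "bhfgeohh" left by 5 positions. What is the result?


Input: "bhfgeohh", rotate left by 5
First 5 characters: "bhfge"
Remaining characters: "ohh"
Concatenate remaining + first: "ohh" + "bhfge" = "ohhbhfge"

ohhbhfge


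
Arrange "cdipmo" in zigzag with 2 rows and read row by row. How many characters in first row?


Zigzag "cdipmo" into 2 rows:
Placing characters:
  'c' => row 0
  'd' => row 1
  'i' => row 0
  'p' => row 1
  'm' => row 0
  'o' => row 1
Rows:
  Row 0: "cim"
  Row 1: "dpo"
First row length: 3

3


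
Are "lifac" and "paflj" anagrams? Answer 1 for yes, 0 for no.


Strings: "lifac", "paflj"
Sorted first:  acfil
Sorted second: afjlp
Differ at position 1: 'c' vs 'f' => not anagrams

0


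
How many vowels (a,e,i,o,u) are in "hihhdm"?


Input: hihhdm
Checking each character:
  'h' at position 0: consonant
  'i' at position 1: vowel (running total: 1)
  'h' at position 2: consonant
  'h' at position 3: consonant
  'd' at position 4: consonant
  'm' at position 5: consonant
Total vowels: 1

1


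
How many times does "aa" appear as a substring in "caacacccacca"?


Searching for "aa" in "caacacccacca"
Scanning each position:
  Position 0: "ca" => no
  Position 1: "aa" => MATCH
  Position 2: "ac" => no
  Position 3: "ca" => no
  Position 4: "ac" => no
  Position 5: "cc" => no
  Position 6: "cc" => no
  Position 7: "ca" => no
  Position 8: "ac" => no
  Position 9: "cc" => no
  Position 10: "ca" => no
Total occurrences: 1

1


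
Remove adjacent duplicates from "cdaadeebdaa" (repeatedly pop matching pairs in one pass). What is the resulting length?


Input: cdaadeebdaa
Stack-based adjacent duplicate removal:
  Read 'c': push. Stack: c
  Read 'd': push. Stack: cd
  Read 'a': push. Stack: cda
  Read 'a': matches stack top 'a' => pop. Stack: cd
  Read 'd': matches stack top 'd' => pop. Stack: c
  Read 'e': push. Stack: ce
  Read 'e': matches stack top 'e' => pop. Stack: c
  Read 'b': push. Stack: cb
  Read 'd': push. Stack: cbd
  Read 'a': push. Stack: cbda
  Read 'a': matches stack top 'a' => pop. Stack: cbd
Final stack: "cbd" (length 3)

3


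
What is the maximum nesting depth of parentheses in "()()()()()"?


Input: "()()()()()"
Tracking depth:
  Position 0 '(': depth becomes 1
  Position 1 ')': depth becomes 0
  Position 2 '(': depth becomes 1
  Position 3 ')': depth becomes 0
  Position 4 '(': depth becomes 1
  Position 5 ')': depth becomes 0
  Position 6 '(': depth becomes 1
  Position 7 ')': depth becomes 0
  Position 8 '(': depth becomes 1
  Position 9 ')': depth becomes 0
Maximum depth reached: 1

1


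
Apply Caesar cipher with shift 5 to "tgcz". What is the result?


Caesar cipher: shift "tgcz" by 5
  't' (pos 19) + 5 = pos 24 = 'y'
  'g' (pos 6) + 5 = pos 11 = 'l'
  'c' (pos 2) + 5 = pos 7 = 'h'
  'z' (pos 25) + 5 = pos 4 = 'e'
Result: ylhe

ylhe


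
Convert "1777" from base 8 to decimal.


Input: "1777" in base 8
Positional expansion:
  Digit '1' (value 1) x 8^3 = 512
  Digit '7' (value 7) x 8^2 = 448
  Digit '7' (value 7) x 8^1 = 56
  Digit '7' (value 7) x 8^0 = 7
Sum = 1023

1023


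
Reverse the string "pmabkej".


Input: pmabkej
Reading characters right to left:
  Position 6: 'j'
  Position 5: 'e'
  Position 4: 'k'
  Position 3: 'b'
  Position 2: 'a'
  Position 1: 'm'
  Position 0: 'p'
Reversed: jekbamp

jekbamp


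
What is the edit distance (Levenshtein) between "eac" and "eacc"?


Computing edit distance: "eac" -> "eacc"
DP table:
           e    a    c    c
      0    1    2    3    4
  e   1    0    1    2    3
  a   2    1    0    1    2
  c   3    2    1    0    1
Edit distance = dp[3][4] = 1

1


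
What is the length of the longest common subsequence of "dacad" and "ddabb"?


LCS of "dacad" and "ddabb"
DP table:
           d    d    a    b    b
      0    0    0    0    0    0
  d   0    1    1    1    1    1
  a   0    1    1    2    2    2
  c   0    1    1    2    2    2
  a   0    1    1    2    2    2
  d   0    1    2    2    2    2
LCS length = dp[5][5] = 2

2


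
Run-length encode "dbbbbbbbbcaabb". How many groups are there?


Input: dbbbbbbbbcaabb
Scanning for consecutive runs:
  Group 1: 'd' x 1 (positions 0-0)
  Group 2: 'b' x 8 (positions 1-8)
  Group 3: 'c' x 1 (positions 9-9)
  Group 4: 'a' x 2 (positions 10-11)
  Group 5: 'b' x 2 (positions 12-13)
Total groups: 5

5


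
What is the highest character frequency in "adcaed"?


Input: adcaed
Character counts:
  'a': 2
  'c': 1
  'd': 2
  'e': 1
Maximum frequency: 2

2


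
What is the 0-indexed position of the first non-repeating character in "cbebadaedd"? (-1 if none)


Input: cbebadaedd
Character frequencies:
  'a': 2
  'b': 2
  'c': 1
  'd': 3
  'e': 2
Scanning left to right for freq == 1:
  Position 0 ('c'): unique! => answer = 0

0


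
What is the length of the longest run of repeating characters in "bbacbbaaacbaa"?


Input: "bbacbbaaacbaa"
Scanning for longest run:
  Position 1 ('b'): continues run of 'b', length=2
  Position 2 ('a'): new char, reset run to 1
  Position 3 ('c'): new char, reset run to 1
  Position 4 ('b'): new char, reset run to 1
  Position 5 ('b'): continues run of 'b', length=2
  Position 6 ('a'): new char, reset run to 1
  Position 7 ('a'): continues run of 'a', length=2
  Position 8 ('a'): continues run of 'a', length=3
  Position 9 ('c'): new char, reset run to 1
  Position 10 ('b'): new char, reset run to 1
  Position 11 ('a'): new char, reset run to 1
  Position 12 ('a'): continues run of 'a', length=2
Longest run: 'a' with length 3

3


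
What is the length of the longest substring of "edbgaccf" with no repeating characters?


Input: "edbgaccf"
Sliding window (track last position of each char):
  Position 0 ('e'): window [0,0] length 1 -- new best
  Position 1 ('d'): window [0,1] length 2 -- new best
  Position 2 ('b'): window [0,2] length 3 -- new best
  Position 3 ('g'): window [0,3] length 4 -- new best
  Position 4 ('a'): window [0,4] length 5 -- new best
  Position 5 ('c'): window [0,5] length 6 -- new best
  Position 6 ('c'): repeat (last at 5), move window start to 6
  Position 6 ('c'): window [6,6] length 1
  Position 7 ('f'): window [6,7] length 2
Longest substring with no repeats: "edbgac" with length 6

6


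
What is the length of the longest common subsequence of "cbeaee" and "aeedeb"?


LCS of "cbeaee" and "aeedeb"
DP table:
           a    e    e    d    e    b
      0    0    0    0    0    0    0
  c   0    0    0    0    0    0    0
  b   0    0    0    0    0    0    1
  e   0    0    1    1    1    1    1
  a   0    1    1    1    1    1    1
  e   0    1    2    2    2    2    2
  e   0    1    2    3    3    3    3
LCS length = dp[6][6] = 3

3


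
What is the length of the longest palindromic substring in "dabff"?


Input: "dabff"
Checking substrings for palindromes:
  [3:5] "ff" (len 2) => palindrome
Longest palindromic substring: "ff" with length 2

2


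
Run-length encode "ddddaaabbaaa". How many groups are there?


Input: ddddaaabbaaa
Scanning for consecutive runs:
  Group 1: 'd' x 4 (positions 0-3)
  Group 2: 'a' x 3 (positions 4-6)
  Group 3: 'b' x 2 (positions 7-8)
  Group 4: 'a' x 3 (positions 9-11)
Total groups: 4

4


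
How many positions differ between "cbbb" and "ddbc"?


Comparing "cbbb" and "ddbc" position by position:
  Position 0: 'c' vs 'd' => DIFFER
  Position 1: 'b' vs 'd' => DIFFER
  Position 2: 'b' vs 'b' => same
  Position 3: 'b' vs 'c' => DIFFER
Positions that differ: 3

3


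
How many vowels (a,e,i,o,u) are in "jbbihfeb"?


Input: jbbihfeb
Checking each character:
  'j' at position 0: consonant
  'b' at position 1: consonant
  'b' at position 2: consonant
  'i' at position 3: vowel (running total: 1)
  'h' at position 4: consonant
  'f' at position 5: consonant
  'e' at position 6: vowel (running total: 2)
  'b' at position 7: consonant
Total vowels: 2

2


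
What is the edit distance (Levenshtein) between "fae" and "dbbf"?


Computing edit distance: "fae" -> "dbbf"
DP table:
           d    b    b    f
      0    1    2    3    4
  f   1    1    2    3    3
  a   2    2    2    3    4
  e   3    3    3    3    4
Edit distance = dp[3][4] = 4

4


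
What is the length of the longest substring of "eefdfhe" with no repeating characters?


Input: "eefdfhe"
Sliding window (track last position of each char):
  Position 0 ('e'): window [0,0] length 1 -- new best
  Position 1 ('e'): repeat (last at 0), move window start to 1
  Position 1 ('e'): window [1,1] length 1
  Position 2 ('f'): window [1,2] length 2 -- new best
  Position 3 ('d'): window [1,3] length 3 -- new best
  Position 4 ('f'): repeat (last at 2), move window start to 3
  Position 4 ('f'): window [3,4] length 2
  Position 5 ('h'): window [3,5] length 3
  Position 6 ('e'): window [3,6] length 4 -- new best
Longest substring with no repeats: "dfhe" with length 4

4


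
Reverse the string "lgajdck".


Input: lgajdck
Reading characters right to left:
  Position 6: 'k'
  Position 5: 'c'
  Position 4: 'd'
  Position 3: 'j'
  Position 2: 'a'
  Position 1: 'g'
  Position 0: 'l'
Reversed: kcdjagl

kcdjagl


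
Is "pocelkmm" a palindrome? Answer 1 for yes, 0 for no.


Input: pocelkmm
Reversed: mmklecop
  Compare pos 0 ('p') with pos 7 ('m'): MISMATCH
  Compare pos 1 ('o') with pos 6 ('m'): MISMATCH
  Compare pos 2 ('c') with pos 5 ('k'): MISMATCH
  Compare pos 3 ('e') with pos 4 ('l'): MISMATCH
Result: not a palindrome

0


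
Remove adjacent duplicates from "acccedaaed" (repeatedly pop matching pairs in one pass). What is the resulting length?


Input: acccedaaed
Stack-based adjacent duplicate removal:
  Read 'a': push. Stack: a
  Read 'c': push. Stack: ac
  Read 'c': matches stack top 'c' => pop. Stack: a
  Read 'c': push. Stack: ac
  Read 'e': push. Stack: ace
  Read 'd': push. Stack: aced
  Read 'a': push. Stack: aceda
  Read 'a': matches stack top 'a' => pop. Stack: aced
  Read 'e': push. Stack: acede
  Read 'd': push. Stack: aceded
Final stack: "aceded" (length 6)

6


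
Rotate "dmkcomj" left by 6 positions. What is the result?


Input: "dmkcomj", rotate left by 6
First 6 characters: "dmkcom"
Remaining characters: "j"
Concatenate remaining + first: "j" + "dmkcom" = "jdmkcom"

jdmkcom


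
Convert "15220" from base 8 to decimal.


Input: "15220" in base 8
Positional expansion:
  Digit '1' (value 1) x 8^4 = 4096
  Digit '5' (value 5) x 8^3 = 2560
  Digit '2' (value 2) x 8^2 = 128
  Digit '2' (value 2) x 8^1 = 16
  Digit '0' (value 0) x 8^0 = 0
Sum = 6800

6800


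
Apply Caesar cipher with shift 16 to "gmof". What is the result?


Caesar cipher: shift "gmof" by 16
  'g' (pos 6) + 16 = pos 22 = 'w'
  'm' (pos 12) + 16 = pos 2 = 'c'
  'o' (pos 14) + 16 = pos 4 = 'e'
  'f' (pos 5) + 16 = pos 21 = 'v'
Result: wcev

wcev


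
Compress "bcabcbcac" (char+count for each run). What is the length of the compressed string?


Input: bcabcbcac
Runs:
  'b' x 1 => "b1"
  'c' x 1 => "c1"
  'a' x 1 => "a1"
  'b' x 1 => "b1"
  'c' x 1 => "c1"
  'b' x 1 => "b1"
  'c' x 1 => "c1"
  'a' x 1 => "a1"
  'c' x 1 => "c1"
Compressed: "b1c1a1b1c1b1c1a1c1"
Compressed length: 18

18


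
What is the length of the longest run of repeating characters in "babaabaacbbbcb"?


Input: "babaabaacbbbcb"
Scanning for longest run:
  Position 1 ('a'): new char, reset run to 1
  Position 2 ('b'): new char, reset run to 1
  Position 3 ('a'): new char, reset run to 1
  Position 4 ('a'): continues run of 'a', length=2
  Position 5 ('b'): new char, reset run to 1
  Position 6 ('a'): new char, reset run to 1
  Position 7 ('a'): continues run of 'a', length=2
  Position 8 ('c'): new char, reset run to 1
  Position 9 ('b'): new char, reset run to 1
  Position 10 ('b'): continues run of 'b', length=2
  Position 11 ('b'): continues run of 'b', length=3
  Position 12 ('c'): new char, reset run to 1
  Position 13 ('b'): new char, reset run to 1
Longest run: 'b' with length 3

3


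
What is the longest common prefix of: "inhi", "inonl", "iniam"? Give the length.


Words: inhi, inonl, iniam
  Position 0: all 'i' => match
  Position 1: all 'n' => match
  Position 2: ('h', 'o', 'i') => mismatch, stop
LCP = "in" (length 2)

2


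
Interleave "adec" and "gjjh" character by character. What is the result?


Interleaving "adec" and "gjjh":
  Position 0: 'a' from first, 'g' from second => "ag"
  Position 1: 'd' from first, 'j' from second => "dj"
  Position 2: 'e' from first, 'j' from second => "ej"
  Position 3: 'c' from first, 'h' from second => "ch"
Result: agdjejch

agdjejch


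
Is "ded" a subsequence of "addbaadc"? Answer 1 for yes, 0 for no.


Check if "ded" is a subsequence of "addbaadc"
Greedy scan:
  Position 0 ('a'): no match needed
  Position 1 ('d'): matches sub[0] = 'd'
  Position 2 ('d'): no match needed
  Position 3 ('b'): no match needed
  Position 4 ('a'): no match needed
  Position 5 ('a'): no match needed
  Position 6 ('d'): no match needed
  Position 7 ('c'): no match needed
Only matched 1/3 characters => not a subsequence

0


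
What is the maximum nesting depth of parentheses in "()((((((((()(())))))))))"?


Input: "()((((((((()(())))))))))"
Tracking depth:
  Position 0 '(': depth becomes 1
  Position 1 ')': depth becomes 0
  Position 2 '(': depth becomes 1
  Position 3 '(': depth becomes 2
  Position 4 '(': depth becomes 3
  Position 5 '(': depth becomes 4
  Position 6 '(': depth becomes 5
  Position 7 '(': depth becomes 6
  Position 8 '(': depth becomes 7
  Position 9 '(': depth becomes 8
  Position 10 '(': depth becomes 9
  Position 11 ')': depth becomes 8
  Position 12 '(': depth becomes 9
  Position 13 '(': depth becomes 10
  Position 14 ')': depth becomes 9
  Position 15 ')': depth becomes 8
  Position 16 ')': depth becomes 7
  Position 17 ')': depth becomes 6
  Position 18 ')': depth becomes 5
  Position 19 ')': depth becomes 4
  Position 20 ')': depth becomes 3
  Position 21 ')': depth becomes 2
  Position 22 ')': depth becomes 1
  Position 23 ')': depth becomes 0
Maximum depth reached: 10

10


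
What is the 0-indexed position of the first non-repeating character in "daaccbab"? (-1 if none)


Input: daaccbab
Character frequencies:
  'a': 3
  'b': 2
  'c': 2
  'd': 1
Scanning left to right for freq == 1:
  Position 0 ('d'): unique! => answer = 0

0


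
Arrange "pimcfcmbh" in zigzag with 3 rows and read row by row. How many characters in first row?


Zigzag "pimcfcmbh" into 3 rows:
Placing characters:
  'p' => row 0
  'i' => row 1
  'm' => row 2
  'c' => row 1
  'f' => row 0
  'c' => row 1
  'm' => row 2
  'b' => row 1
  'h' => row 0
Rows:
  Row 0: "pfh"
  Row 1: "iccb"
  Row 2: "mm"
First row length: 3

3


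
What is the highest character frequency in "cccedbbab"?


Input: cccedbbab
Character counts:
  'a': 1
  'b': 3
  'c': 3
  'd': 1
  'e': 1
Maximum frequency: 3

3


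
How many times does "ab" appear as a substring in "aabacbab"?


Searching for "ab" in "aabacbab"
Scanning each position:
  Position 0: "aa" => no
  Position 1: "ab" => MATCH
  Position 2: "ba" => no
  Position 3: "ac" => no
  Position 4: "cb" => no
  Position 5: "ba" => no
  Position 6: "ab" => MATCH
Total occurrences: 2

2


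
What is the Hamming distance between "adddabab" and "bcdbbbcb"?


Comparing "adddabab" and "bcdbbbcb" position by position:
  Position 0: 'a' vs 'b' => differ
  Position 1: 'd' vs 'c' => differ
  Position 2: 'd' vs 'd' => same
  Position 3: 'd' vs 'b' => differ
  Position 4: 'a' vs 'b' => differ
  Position 5: 'b' vs 'b' => same
  Position 6: 'a' vs 'c' => differ
  Position 7: 'b' vs 'b' => same
Total differences (Hamming distance): 5

5


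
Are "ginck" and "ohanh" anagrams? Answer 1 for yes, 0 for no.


Strings: "ginck", "ohanh"
Sorted first:  cgikn
Sorted second: ahhno
Differ at position 0: 'c' vs 'a' => not anagrams

0


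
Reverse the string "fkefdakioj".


Input: fkefdakioj
Reading characters right to left:
  Position 9: 'j'
  Position 8: 'o'
  Position 7: 'i'
  Position 6: 'k'
  Position 5: 'a'
  Position 4: 'd'
  Position 3: 'f'
  Position 2: 'e'
  Position 1: 'k'
  Position 0: 'f'
Reversed: joikadfekf

joikadfekf


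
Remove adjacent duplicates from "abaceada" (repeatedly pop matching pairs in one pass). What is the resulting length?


Input: abaceada
Stack-based adjacent duplicate removal:
  Read 'a': push. Stack: a
  Read 'b': push. Stack: ab
  Read 'a': push. Stack: aba
  Read 'c': push. Stack: abac
  Read 'e': push. Stack: abace
  Read 'a': push. Stack: abacea
  Read 'd': push. Stack: abacead
  Read 'a': push. Stack: abaceada
Final stack: "abaceada" (length 8)

8


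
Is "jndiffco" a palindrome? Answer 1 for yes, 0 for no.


Input: jndiffco
Reversed: ocffidnj
  Compare pos 0 ('j') with pos 7 ('o'): MISMATCH
  Compare pos 1 ('n') with pos 6 ('c'): MISMATCH
  Compare pos 2 ('d') with pos 5 ('f'): MISMATCH
  Compare pos 3 ('i') with pos 4 ('f'): MISMATCH
Result: not a palindrome

0


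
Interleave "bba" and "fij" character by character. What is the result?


Interleaving "bba" and "fij":
  Position 0: 'b' from first, 'f' from second => "bf"
  Position 1: 'b' from first, 'i' from second => "bi"
  Position 2: 'a' from first, 'j' from second => "aj"
Result: bfbiaj

bfbiaj


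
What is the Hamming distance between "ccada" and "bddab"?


Comparing "ccada" and "bddab" position by position:
  Position 0: 'c' vs 'b' => differ
  Position 1: 'c' vs 'd' => differ
  Position 2: 'a' vs 'd' => differ
  Position 3: 'd' vs 'a' => differ
  Position 4: 'a' vs 'b' => differ
Total differences (Hamming distance): 5

5


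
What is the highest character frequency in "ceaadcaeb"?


Input: ceaadcaeb
Character counts:
  'a': 3
  'b': 1
  'c': 2
  'd': 1
  'e': 2
Maximum frequency: 3

3


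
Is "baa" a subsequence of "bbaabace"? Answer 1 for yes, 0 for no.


Check if "baa" is a subsequence of "bbaabace"
Greedy scan:
  Position 0 ('b'): matches sub[0] = 'b'
  Position 1 ('b'): no match needed
  Position 2 ('a'): matches sub[1] = 'a'
  Position 3 ('a'): matches sub[2] = 'a'
  Position 4 ('b'): no match needed
  Position 5 ('a'): no match needed
  Position 6 ('c'): no match needed
  Position 7 ('e'): no match needed
All 3 characters matched => is a subsequence

1


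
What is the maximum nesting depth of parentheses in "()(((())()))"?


Input: "()(((())()))"
Tracking depth:
  Position 0 '(': depth becomes 1
  Position 1 ')': depth becomes 0
  Position 2 '(': depth becomes 1
  Position 3 '(': depth becomes 2
  Position 4 '(': depth becomes 3
  Position 5 '(': depth becomes 4
  Position 6 ')': depth becomes 3
  Position 7 ')': depth becomes 2
  Position 8 '(': depth becomes 3
  Position 9 ')': depth becomes 2
  Position 10 ')': depth becomes 1
  Position 11 ')': depth becomes 0
Maximum depth reached: 4

4


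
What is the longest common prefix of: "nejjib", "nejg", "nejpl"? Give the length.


Words: nejjib, nejg, nejpl
  Position 0: all 'n' => match
  Position 1: all 'e' => match
  Position 2: all 'j' => match
  Position 3: ('j', 'g', 'p') => mismatch, stop
LCP = "nej" (length 3)

3


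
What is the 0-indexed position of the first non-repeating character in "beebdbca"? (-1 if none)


Input: beebdbca
Character frequencies:
  'a': 1
  'b': 3
  'c': 1
  'd': 1
  'e': 2
Scanning left to right for freq == 1:
  Position 0 ('b'): freq=3, skip
  Position 1 ('e'): freq=2, skip
  Position 2 ('e'): freq=2, skip
  Position 3 ('b'): freq=3, skip
  Position 4 ('d'): unique! => answer = 4

4


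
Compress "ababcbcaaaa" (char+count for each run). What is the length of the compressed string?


Input: ababcbcaaaa
Runs:
  'a' x 1 => "a1"
  'b' x 1 => "b1"
  'a' x 1 => "a1"
  'b' x 1 => "b1"
  'c' x 1 => "c1"
  'b' x 1 => "b1"
  'c' x 1 => "c1"
  'a' x 4 => "a4"
Compressed: "a1b1a1b1c1b1c1a4"
Compressed length: 16

16


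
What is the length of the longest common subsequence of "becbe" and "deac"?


LCS of "becbe" and "deac"
DP table:
           d    e    a    c
      0    0    0    0    0
  b   0    0    0    0    0
  e   0    0    1    1    1
  c   0    0    1    1    2
  b   0    0    1    1    2
  e   0    0    1    1    2
LCS length = dp[5][4] = 2

2


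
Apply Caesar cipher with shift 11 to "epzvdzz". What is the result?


Caesar cipher: shift "epzvdzz" by 11
  'e' (pos 4) + 11 = pos 15 = 'p'
  'p' (pos 15) + 11 = pos 0 = 'a'
  'z' (pos 25) + 11 = pos 10 = 'k'
  'v' (pos 21) + 11 = pos 6 = 'g'
  'd' (pos 3) + 11 = pos 14 = 'o'
  'z' (pos 25) + 11 = pos 10 = 'k'
  'z' (pos 25) + 11 = pos 10 = 'k'
Result: pakgokk

pakgokk


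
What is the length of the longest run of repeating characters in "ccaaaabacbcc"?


Input: "ccaaaabacbcc"
Scanning for longest run:
  Position 1 ('c'): continues run of 'c', length=2
  Position 2 ('a'): new char, reset run to 1
  Position 3 ('a'): continues run of 'a', length=2
  Position 4 ('a'): continues run of 'a', length=3
  Position 5 ('a'): continues run of 'a', length=4
  Position 6 ('b'): new char, reset run to 1
  Position 7 ('a'): new char, reset run to 1
  Position 8 ('c'): new char, reset run to 1
  Position 9 ('b'): new char, reset run to 1
  Position 10 ('c'): new char, reset run to 1
  Position 11 ('c'): continues run of 'c', length=2
Longest run: 'a' with length 4

4


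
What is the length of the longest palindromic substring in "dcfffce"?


Input: "dcfffce"
Checking substrings for palindromes:
  [1:6] "cfffc" (len 5) => palindrome
  [2:5] "fff" (len 3) => palindrome
  [2:4] "ff" (len 2) => palindrome
  [3:5] "ff" (len 2) => palindrome
Longest palindromic substring: "cfffc" with length 5

5


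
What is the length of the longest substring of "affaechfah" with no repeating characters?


Input: "affaechfah"
Sliding window (track last position of each char):
  Position 0 ('a'): window [0,0] length 1 -- new best
  Position 1 ('f'): window [0,1] length 2 -- new best
  Position 2 ('f'): repeat (last at 1), move window start to 2
  Position 2 ('f'): window [2,2] length 1
  Position 3 ('a'): window [2,3] length 2
  Position 4 ('e'): window [2,4] length 3 -- new best
  Position 5 ('c'): window [2,5] length 4 -- new best
  Position 6 ('h'): window [2,6] length 5 -- new best
  Position 7 ('f'): repeat (last at 2), move window start to 3
  Position 7 ('f'): window [3,7] length 5
  Position 8 ('a'): repeat (last at 3), move window start to 4
  Position 8 ('a'): window [4,8] length 5
  Position 9 ('h'): repeat (last at 6), move window start to 7
  Position 9 ('h'): window [7,9] length 3
Longest substring with no repeats: "faech" with length 5

5


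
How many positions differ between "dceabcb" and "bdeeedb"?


Comparing "dceabcb" and "bdeeedb" position by position:
  Position 0: 'd' vs 'b' => DIFFER
  Position 1: 'c' vs 'd' => DIFFER
  Position 2: 'e' vs 'e' => same
  Position 3: 'a' vs 'e' => DIFFER
  Position 4: 'b' vs 'e' => DIFFER
  Position 5: 'c' vs 'd' => DIFFER
  Position 6: 'b' vs 'b' => same
Positions that differ: 5

5


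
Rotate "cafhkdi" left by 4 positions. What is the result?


Input: "cafhkdi", rotate left by 4
First 4 characters: "cafh"
Remaining characters: "kdi"
Concatenate remaining + first: "kdi" + "cafh" = "kdicafh"

kdicafh


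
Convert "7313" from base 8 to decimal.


Input: "7313" in base 8
Positional expansion:
  Digit '7' (value 7) x 8^3 = 3584
  Digit '3' (value 3) x 8^2 = 192
  Digit '1' (value 1) x 8^1 = 8
  Digit '3' (value 3) x 8^0 = 3
Sum = 3787

3787


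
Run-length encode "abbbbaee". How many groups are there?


Input: abbbbaee
Scanning for consecutive runs:
  Group 1: 'a' x 1 (positions 0-0)
  Group 2: 'b' x 4 (positions 1-4)
  Group 3: 'a' x 1 (positions 5-5)
  Group 4: 'e' x 2 (positions 6-7)
Total groups: 4

4


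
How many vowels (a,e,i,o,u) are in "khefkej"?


Input: khefkej
Checking each character:
  'k' at position 0: consonant
  'h' at position 1: consonant
  'e' at position 2: vowel (running total: 1)
  'f' at position 3: consonant
  'k' at position 4: consonant
  'e' at position 5: vowel (running total: 2)
  'j' at position 6: consonant
Total vowels: 2

2


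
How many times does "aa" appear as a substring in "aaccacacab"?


Searching for "aa" in "aaccacacab"
Scanning each position:
  Position 0: "aa" => MATCH
  Position 1: "ac" => no
  Position 2: "cc" => no
  Position 3: "ca" => no
  Position 4: "ac" => no
  Position 5: "ca" => no
  Position 6: "ac" => no
  Position 7: "ca" => no
  Position 8: "ab" => no
Total occurrences: 1

1


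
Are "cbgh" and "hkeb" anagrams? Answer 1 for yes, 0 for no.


Strings: "cbgh", "hkeb"
Sorted first:  bcgh
Sorted second: behk
Differ at position 1: 'c' vs 'e' => not anagrams

0


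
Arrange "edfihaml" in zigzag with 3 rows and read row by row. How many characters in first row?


Zigzag "edfihaml" into 3 rows:
Placing characters:
  'e' => row 0
  'd' => row 1
  'f' => row 2
  'i' => row 1
  'h' => row 0
  'a' => row 1
  'm' => row 2
  'l' => row 1
Rows:
  Row 0: "eh"
  Row 1: "dial"
  Row 2: "fm"
First row length: 2

2


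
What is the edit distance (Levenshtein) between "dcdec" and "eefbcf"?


Computing edit distance: "dcdec" -> "eefbcf"
DP table:
           e    e    f    b    c    f
      0    1    2    3    4    5    6
  d   1    1    2    3    4    5    6
  c   2    2    2    3    4    4    5
  d   3    3    3    3    4    5    5
  e   4    3    3    4    4    5    6
  c   5    4    4    4    5    4    5
Edit distance = dp[5][6] = 5

5


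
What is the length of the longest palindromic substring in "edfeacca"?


Input: "edfeacca"
Checking substrings for palindromes:
  [4:8] "acca" (len 4) => palindrome
  [5:7] "cc" (len 2) => palindrome
Longest palindromic substring: "acca" with length 4

4


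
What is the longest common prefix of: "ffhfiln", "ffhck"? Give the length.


Words: ffhfiln, ffhck
  Position 0: all 'f' => match
  Position 1: all 'f' => match
  Position 2: all 'h' => match
  Position 3: ('f', 'c') => mismatch, stop
LCP = "ffh" (length 3)

3


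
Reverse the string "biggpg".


Input: biggpg
Reading characters right to left:
  Position 5: 'g'
  Position 4: 'p'
  Position 3: 'g'
  Position 2: 'g'
  Position 1: 'i'
  Position 0: 'b'
Reversed: gpggib

gpggib


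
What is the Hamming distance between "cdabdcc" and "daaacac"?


Comparing "cdabdcc" and "daaacac" position by position:
  Position 0: 'c' vs 'd' => differ
  Position 1: 'd' vs 'a' => differ
  Position 2: 'a' vs 'a' => same
  Position 3: 'b' vs 'a' => differ
  Position 4: 'd' vs 'c' => differ
  Position 5: 'c' vs 'a' => differ
  Position 6: 'c' vs 'c' => same
Total differences (Hamming distance): 5

5


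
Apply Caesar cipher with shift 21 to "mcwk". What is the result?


Caesar cipher: shift "mcwk" by 21
  'm' (pos 12) + 21 = pos 7 = 'h'
  'c' (pos 2) + 21 = pos 23 = 'x'
  'w' (pos 22) + 21 = pos 17 = 'r'
  'k' (pos 10) + 21 = pos 5 = 'f'
Result: hxrf

hxrf


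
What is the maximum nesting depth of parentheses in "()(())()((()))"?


Input: "()(())()((()))"
Tracking depth:
  Position 0 '(': depth becomes 1
  Position 1 ')': depth becomes 0
  Position 2 '(': depth becomes 1
  Position 3 '(': depth becomes 2
  Position 4 ')': depth becomes 1
  Position 5 ')': depth becomes 0
  Position 6 '(': depth becomes 1
  Position 7 ')': depth becomes 0
  Position 8 '(': depth becomes 1
  Position 9 '(': depth becomes 2
  Position 10 '(': depth becomes 3
  Position 11 ')': depth becomes 2
  Position 12 ')': depth becomes 1
  Position 13 ')': depth becomes 0
Maximum depth reached: 3

3


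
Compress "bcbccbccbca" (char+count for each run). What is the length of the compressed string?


Input: bcbccbccbca
Runs:
  'b' x 1 => "b1"
  'c' x 1 => "c1"
  'b' x 1 => "b1"
  'c' x 2 => "c2"
  'b' x 1 => "b1"
  'c' x 2 => "c2"
  'b' x 1 => "b1"
  'c' x 1 => "c1"
  'a' x 1 => "a1"
Compressed: "b1c1b1c2b1c2b1c1a1"
Compressed length: 18

18


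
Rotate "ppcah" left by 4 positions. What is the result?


Input: "ppcah", rotate left by 4
First 4 characters: "ppca"
Remaining characters: "h"
Concatenate remaining + first: "h" + "ppca" = "hppca"

hppca


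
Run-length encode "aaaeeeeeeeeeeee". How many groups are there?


Input: aaaeeeeeeeeeeee
Scanning for consecutive runs:
  Group 1: 'a' x 3 (positions 0-2)
  Group 2: 'e' x 12 (positions 3-14)
Total groups: 2

2


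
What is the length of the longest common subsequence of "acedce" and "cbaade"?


LCS of "acedce" and "cbaade"
DP table:
           c    b    a    a    d    e
      0    0    0    0    0    0    0
  a   0    0    0    1    1    1    1
  c   0    1    1    1    1    1    1
  e   0    1    1    1    1    1    2
  d   0    1    1    1    1    2    2
  c   0    1    1    1    1    2    2
  e   0    1    1    1    1    2    3
LCS length = dp[6][6] = 3

3


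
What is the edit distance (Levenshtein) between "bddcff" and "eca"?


Computing edit distance: "bddcff" -> "eca"
DP table:
           e    c    a
      0    1    2    3
  b   1    1    2    3
  d   2    2    2    3
  d   3    3    3    3
  c   4    4    3    4
  f   5    5    4    4
  f   6    6    5    5
Edit distance = dp[6][3] = 5

5


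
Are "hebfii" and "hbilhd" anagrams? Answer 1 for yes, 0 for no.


Strings: "hebfii", "hbilhd"
Sorted first:  befhii
Sorted second: bdhhil
Differ at position 1: 'e' vs 'd' => not anagrams

0


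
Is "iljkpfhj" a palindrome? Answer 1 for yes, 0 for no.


Input: iljkpfhj
Reversed: jhfpkjli
  Compare pos 0 ('i') with pos 7 ('j'): MISMATCH
  Compare pos 1 ('l') with pos 6 ('h'): MISMATCH
  Compare pos 2 ('j') with pos 5 ('f'): MISMATCH
  Compare pos 3 ('k') with pos 4 ('p'): MISMATCH
Result: not a palindrome

0


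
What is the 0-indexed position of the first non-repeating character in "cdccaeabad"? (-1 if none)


Input: cdccaeabad
Character frequencies:
  'a': 3
  'b': 1
  'c': 3
  'd': 2
  'e': 1
Scanning left to right for freq == 1:
  Position 0 ('c'): freq=3, skip
  Position 1 ('d'): freq=2, skip
  Position 2 ('c'): freq=3, skip
  Position 3 ('c'): freq=3, skip
  Position 4 ('a'): freq=3, skip
  Position 5 ('e'): unique! => answer = 5

5


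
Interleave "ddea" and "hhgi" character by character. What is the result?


Interleaving "ddea" and "hhgi":
  Position 0: 'd' from first, 'h' from second => "dh"
  Position 1: 'd' from first, 'h' from second => "dh"
  Position 2: 'e' from first, 'g' from second => "eg"
  Position 3: 'a' from first, 'i' from second => "ai"
Result: dhdhegai

dhdhegai


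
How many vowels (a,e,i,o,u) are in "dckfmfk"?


Input: dckfmfk
Checking each character:
  'd' at position 0: consonant
  'c' at position 1: consonant
  'k' at position 2: consonant
  'f' at position 3: consonant
  'm' at position 4: consonant
  'f' at position 5: consonant
  'k' at position 6: consonant
Total vowels: 0

0


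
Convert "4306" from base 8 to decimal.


Input: "4306" in base 8
Positional expansion:
  Digit '4' (value 4) x 8^3 = 2048
  Digit '3' (value 3) x 8^2 = 192
  Digit '0' (value 0) x 8^1 = 0
  Digit '6' (value 6) x 8^0 = 6
Sum = 2246

2246


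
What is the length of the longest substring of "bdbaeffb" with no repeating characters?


Input: "bdbaeffb"
Sliding window (track last position of each char):
  Position 0 ('b'): window [0,0] length 1 -- new best
  Position 1 ('d'): window [0,1] length 2 -- new best
  Position 2 ('b'): repeat (last at 0), move window start to 1
  Position 2 ('b'): window [1,2] length 2
  Position 3 ('a'): window [1,3] length 3 -- new best
  Position 4 ('e'): window [1,4] length 4 -- new best
  Position 5 ('f'): window [1,5] length 5 -- new best
  Position 6 ('f'): repeat (last at 5), move window start to 6
  Position 6 ('f'): window [6,6] length 1
  Position 7 ('b'): window [6,7] length 2
Longest substring with no repeats: "dbaef" with length 5

5


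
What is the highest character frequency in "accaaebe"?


Input: accaaebe
Character counts:
  'a': 3
  'b': 1
  'c': 2
  'e': 2
Maximum frequency: 3

3


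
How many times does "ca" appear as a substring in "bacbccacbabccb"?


Searching for "ca" in "bacbccacbabccb"
Scanning each position:
  Position 0: "ba" => no
  Position 1: "ac" => no
  Position 2: "cb" => no
  Position 3: "bc" => no
  Position 4: "cc" => no
  Position 5: "ca" => MATCH
  Position 6: "ac" => no
  Position 7: "cb" => no
  Position 8: "ba" => no
  Position 9: "ab" => no
  Position 10: "bc" => no
  Position 11: "cc" => no
  Position 12: "cb" => no
Total occurrences: 1

1


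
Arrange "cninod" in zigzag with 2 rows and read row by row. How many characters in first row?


Zigzag "cninod" into 2 rows:
Placing characters:
  'c' => row 0
  'n' => row 1
  'i' => row 0
  'n' => row 1
  'o' => row 0
  'd' => row 1
Rows:
  Row 0: "cio"
  Row 1: "nnd"
First row length: 3

3


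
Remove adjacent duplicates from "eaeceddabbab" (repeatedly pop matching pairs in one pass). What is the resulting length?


Input: eaeceddabbab
Stack-based adjacent duplicate removal:
  Read 'e': push. Stack: e
  Read 'a': push. Stack: ea
  Read 'e': push. Stack: eae
  Read 'c': push. Stack: eaec
  Read 'e': push. Stack: eaece
  Read 'd': push. Stack: eaeced
  Read 'd': matches stack top 'd' => pop. Stack: eaece
  Read 'a': push. Stack: eaecea
  Read 'b': push. Stack: eaeceab
  Read 'b': matches stack top 'b' => pop. Stack: eaecea
  Read 'a': matches stack top 'a' => pop. Stack: eaece
  Read 'b': push. Stack: eaeceb
Final stack: "eaeceb" (length 6)

6


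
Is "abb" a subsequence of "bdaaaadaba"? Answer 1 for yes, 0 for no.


Check if "abb" is a subsequence of "bdaaaadaba"
Greedy scan:
  Position 0 ('b'): no match needed
  Position 1 ('d'): no match needed
  Position 2 ('a'): matches sub[0] = 'a'
  Position 3 ('a'): no match needed
  Position 4 ('a'): no match needed
  Position 5 ('a'): no match needed
  Position 6 ('d'): no match needed
  Position 7 ('a'): no match needed
  Position 8 ('b'): matches sub[1] = 'b'
  Position 9 ('a'): no match needed
Only matched 2/3 characters => not a subsequence

0


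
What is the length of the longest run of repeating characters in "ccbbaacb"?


Input: "ccbbaacb"
Scanning for longest run:
  Position 1 ('c'): continues run of 'c', length=2
  Position 2 ('b'): new char, reset run to 1
  Position 3 ('b'): continues run of 'b', length=2
  Position 4 ('a'): new char, reset run to 1
  Position 5 ('a'): continues run of 'a', length=2
  Position 6 ('c'): new char, reset run to 1
  Position 7 ('b'): new char, reset run to 1
Longest run: 'c' with length 2

2


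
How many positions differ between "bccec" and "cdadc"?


Comparing "bccec" and "cdadc" position by position:
  Position 0: 'b' vs 'c' => DIFFER
  Position 1: 'c' vs 'd' => DIFFER
  Position 2: 'c' vs 'a' => DIFFER
  Position 3: 'e' vs 'd' => DIFFER
  Position 4: 'c' vs 'c' => same
Positions that differ: 4

4


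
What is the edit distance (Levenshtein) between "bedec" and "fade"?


Computing edit distance: "bedec" -> "fade"
DP table:
           f    a    d    e
      0    1    2    3    4
  b   1    1    2    3    4
  e   2    2    2    3    3
  d   3    3    3    2    3
  e   4    4    4    3    2
  c   5    5    5    4    3
Edit distance = dp[5][4] = 3

3


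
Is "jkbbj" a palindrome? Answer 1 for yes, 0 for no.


Input: jkbbj
Reversed: jbbkj
  Compare pos 0 ('j') with pos 4 ('j'): match
  Compare pos 1 ('k') with pos 3 ('b'): MISMATCH
Result: not a palindrome

0


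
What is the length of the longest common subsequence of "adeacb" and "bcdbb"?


LCS of "adeacb" and "bcdbb"
DP table:
           b    c    d    b    b
      0    0    0    0    0    0
  a   0    0    0    0    0    0
  d   0    0    0    1    1    1
  e   0    0    0    1    1    1
  a   0    0    0    1    1    1
  c   0    0    1    1    1    1
  b   0    1    1    1    2    2
LCS length = dp[6][5] = 2

2


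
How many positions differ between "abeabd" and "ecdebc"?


Comparing "abeabd" and "ecdebc" position by position:
  Position 0: 'a' vs 'e' => DIFFER
  Position 1: 'b' vs 'c' => DIFFER
  Position 2: 'e' vs 'd' => DIFFER
  Position 3: 'a' vs 'e' => DIFFER
  Position 4: 'b' vs 'b' => same
  Position 5: 'd' vs 'c' => DIFFER
Positions that differ: 5

5


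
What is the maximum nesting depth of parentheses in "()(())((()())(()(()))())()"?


Input: "()(())((()())(()(()))())()"
Tracking depth:
  Position 0 '(': depth becomes 1
  Position 1 ')': depth becomes 0
  Position 2 '(': depth becomes 1
  Position 3 '(': depth becomes 2
  Position 4 ')': depth becomes 1
  Position 5 ')': depth becomes 0
  Position 6 '(': depth becomes 1
  Position 7 '(': depth becomes 2
  Position 8 '(': depth becomes 3
  Position 9 ')': depth becomes 2
  Position 10 '(': depth becomes 3
  Position 11 ')': depth becomes 2
  Position 12 ')': depth becomes 1
  Position 13 '(': depth becomes 2
  Position 14 '(': depth becomes 3
  Position 15 ')': depth becomes 2
  Position 16 '(': depth becomes 3
  Position 17 '(': depth becomes 4
  Position 18 ')': depth becomes 3
  Position 19 ')': depth becomes 2
  Position 20 ')': depth becomes 1
  Position 21 '(': depth becomes 2
  Position 22 ')': depth becomes 1
  Position 23 ')': depth becomes 0
  Position 24 '(': depth becomes 1
  Position 25 ')': depth becomes 0
Maximum depth reached: 4

4


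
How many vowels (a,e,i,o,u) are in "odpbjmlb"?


Input: odpbjmlb
Checking each character:
  'o' at position 0: vowel (running total: 1)
  'd' at position 1: consonant
  'p' at position 2: consonant
  'b' at position 3: consonant
  'j' at position 4: consonant
  'm' at position 5: consonant
  'l' at position 6: consonant
  'b' at position 7: consonant
Total vowels: 1

1


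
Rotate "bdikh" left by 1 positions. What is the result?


Input: "bdikh", rotate left by 1
First 1 characters: "b"
Remaining characters: "dikh"
Concatenate remaining + first: "dikh" + "b" = "dikhb"

dikhb


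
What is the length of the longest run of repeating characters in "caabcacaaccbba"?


Input: "caabcacaaccbba"
Scanning for longest run:
  Position 1 ('a'): new char, reset run to 1
  Position 2 ('a'): continues run of 'a', length=2
  Position 3 ('b'): new char, reset run to 1
  Position 4 ('c'): new char, reset run to 1
  Position 5 ('a'): new char, reset run to 1
  Position 6 ('c'): new char, reset run to 1
  Position 7 ('a'): new char, reset run to 1
  Position 8 ('a'): continues run of 'a', length=2
  Position 9 ('c'): new char, reset run to 1
  Position 10 ('c'): continues run of 'c', length=2
  Position 11 ('b'): new char, reset run to 1
  Position 12 ('b'): continues run of 'b', length=2
  Position 13 ('a'): new char, reset run to 1
Longest run: 'a' with length 2

2


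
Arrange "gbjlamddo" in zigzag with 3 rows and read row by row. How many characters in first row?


Zigzag "gbjlamddo" into 3 rows:
Placing characters:
  'g' => row 0
  'b' => row 1
  'j' => row 2
  'l' => row 1
  'a' => row 0
  'm' => row 1
  'd' => row 2
  'd' => row 1
  'o' => row 0
Rows:
  Row 0: "gao"
  Row 1: "blmd"
  Row 2: "jd"
First row length: 3

3


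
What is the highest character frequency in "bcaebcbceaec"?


Input: bcaebcbceaec
Character counts:
  'a': 2
  'b': 3
  'c': 4
  'e': 3
Maximum frequency: 4

4


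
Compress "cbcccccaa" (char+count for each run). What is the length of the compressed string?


Input: cbcccccaa
Runs:
  'c' x 1 => "c1"
  'b' x 1 => "b1"
  'c' x 5 => "c5"
  'a' x 2 => "a2"
Compressed: "c1b1c5a2"
Compressed length: 8

8


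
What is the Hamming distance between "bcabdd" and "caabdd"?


Comparing "bcabdd" and "caabdd" position by position:
  Position 0: 'b' vs 'c' => differ
  Position 1: 'c' vs 'a' => differ
  Position 2: 'a' vs 'a' => same
  Position 3: 'b' vs 'b' => same
  Position 4: 'd' vs 'd' => same
  Position 5: 'd' vs 'd' => same
Total differences (Hamming distance): 2

2
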